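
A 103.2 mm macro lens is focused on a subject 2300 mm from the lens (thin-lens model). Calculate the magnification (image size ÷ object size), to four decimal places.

Thin lens: 1/f = 1/dₒ + 1/dᵢ → 1/dᵢ = 1/103.2 − 1/2300 = 0.0092551 mm⁻¹, so dᵢ ≈ 108.0481 mm.
Magnification m = dᵢ/dₒ = 108.0481/2300 ≈ 0.04698.

0.0470×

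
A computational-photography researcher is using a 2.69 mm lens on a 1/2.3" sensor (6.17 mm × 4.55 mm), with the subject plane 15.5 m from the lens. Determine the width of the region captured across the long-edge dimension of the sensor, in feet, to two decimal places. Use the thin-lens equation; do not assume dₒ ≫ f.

116.62 ft

dₒ: 15.5 m = 15500 mm.
Similar triangles through the lens centre give W/dₒ = w/dᵢ; with 1/f = 1/dₒ + 1/dᵢ this gives W = w·(dₒ − f)/f.
W = 6.17 mm × (15500 − 2.69) / 2.69 = 6.17 × 5761.0818 ≈ 35545.875 mm = 35545.875/304.8 ft = 116.62 ft.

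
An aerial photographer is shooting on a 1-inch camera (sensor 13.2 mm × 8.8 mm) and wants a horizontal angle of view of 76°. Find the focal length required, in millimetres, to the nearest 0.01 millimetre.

From α = 2·arctan(w/2f) we get f = w / (2·tan(α/2)).
With w = 13.2 mm and α/2 = 38°, tan(α/2) ≈ 0.78129, so f ≈ 13.2 / 1.56257 ≈ 8.4476 mm.

8.45 mm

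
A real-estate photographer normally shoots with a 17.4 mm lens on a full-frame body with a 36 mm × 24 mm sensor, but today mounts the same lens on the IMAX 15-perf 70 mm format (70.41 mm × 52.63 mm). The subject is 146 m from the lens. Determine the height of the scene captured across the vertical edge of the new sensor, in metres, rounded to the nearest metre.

442 m

The focal length stays 17.4 mm; the relevant sensor dimension is now h = 52.63 mm. Object distance dₒ = 146 m = 146000 mm.
Thin-lens field height W = h·(dₒ − f)/f = 52.63 × (146000 − 17.4)/17.4 ≈ 441555.416 mm = 441.555 m.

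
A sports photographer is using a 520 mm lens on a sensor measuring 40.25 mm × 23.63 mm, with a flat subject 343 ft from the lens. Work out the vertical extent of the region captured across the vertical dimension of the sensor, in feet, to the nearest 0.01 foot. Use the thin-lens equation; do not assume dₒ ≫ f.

15.51 ft

dₒ: 343 ft × 304.8 mm/ft = 104546.40 mm.
Similar triangles through the lens centre give W/dₒ = h/dᵢ; with 1/f = 1/dₒ + 1/dᵢ this gives W = h·(dₒ − f)/f.
W = 23.63 mm × (104546 − 520) / 520 = 23.63 × 200.0508 ≈ 4727.200 mm = 4727.200/304.8 ft = 15.5092 ft.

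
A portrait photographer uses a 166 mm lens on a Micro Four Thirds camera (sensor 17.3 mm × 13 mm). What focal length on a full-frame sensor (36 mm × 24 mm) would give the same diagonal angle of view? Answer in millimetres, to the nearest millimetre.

332 mm

Sensor diagonal = √(17.3² + 13²) = √468.2900 ≈ 21.6400 mm.
Sensor diagonal = √(36² + 24²) = √1872.0000 ≈ 43.2666 mm.
Equal angle of view means equal diagonal/f ratio, so f₂ = f₁ · (diagonal₂/diagonal₁) = 166 × 43.2666/21.6400.
f₂ = 166 × 1.99938 ≈ 331.897 mm.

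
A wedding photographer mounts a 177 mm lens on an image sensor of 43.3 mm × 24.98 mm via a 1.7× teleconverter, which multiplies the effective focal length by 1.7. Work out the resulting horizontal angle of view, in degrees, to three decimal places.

8.231°

Effective focal length f = 177 × 1.7 = 300.9 mm.
α = 2·arctan(43.3 / (2 × 300.9)) = 2·arctan(0.07195) ≈ 8.2308°.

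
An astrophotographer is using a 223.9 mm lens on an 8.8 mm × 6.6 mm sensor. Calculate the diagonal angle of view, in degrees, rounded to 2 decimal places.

Sensor diagonal = √(8.8² + 6.6²) = √121.0000 ≈ 11.0000 mm.
Angle of view α = 2·arctan(d/2f) with d = 11.0000 mm and f = 223.9 mm.
d/2f = 0.02456; arctan(0.02456) ≈ 1.4072°, so α ≈ 2.8143°.

2.81°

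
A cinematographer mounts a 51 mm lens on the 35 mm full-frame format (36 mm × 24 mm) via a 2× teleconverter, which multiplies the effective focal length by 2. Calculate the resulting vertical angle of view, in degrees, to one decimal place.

13.4°

Effective focal length f = 51 × 2 = 102 mm.
α = 2·arctan(24 / (2 × 102)) = 2·arctan(0.11765) ≈ 13.4197°.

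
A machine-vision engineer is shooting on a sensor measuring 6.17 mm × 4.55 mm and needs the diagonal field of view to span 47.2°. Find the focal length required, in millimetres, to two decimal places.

8.77 mm

Sensor diagonal = √(6.17² + 4.55²) = √58.7714 ≈ 7.6663 mm.
From α = 2·arctan(d/2f) we get f = d / (2·tan(α/2)).
With d = 7.6663 mm and α/2 = 23.6°, tan(α/2) ≈ 0.43689, so f ≈ 7.6663 / 0.87378 ≈ 8.7737 mm.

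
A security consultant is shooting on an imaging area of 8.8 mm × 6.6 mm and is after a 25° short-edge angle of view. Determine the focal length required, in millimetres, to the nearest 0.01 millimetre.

14.89 mm

From α = 2·arctan(h/2f) we get f = h / (2·tan(α/2)).
With h = 6.6 mm and α/2 = 12.5°, tan(α/2) ≈ 0.22169, so f ≈ 6.6 / 0.44339 ≈ 14.8853 mm.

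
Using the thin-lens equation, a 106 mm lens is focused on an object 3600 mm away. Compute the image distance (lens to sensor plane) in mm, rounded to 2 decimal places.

1/dᵢ = 1/f − 1/dₒ = 1/106 − 1/3600 = 0.0091562 mm⁻¹.
dᵢ = 1/0.0091562 ≈ 109.2158 mm.

109.22 mm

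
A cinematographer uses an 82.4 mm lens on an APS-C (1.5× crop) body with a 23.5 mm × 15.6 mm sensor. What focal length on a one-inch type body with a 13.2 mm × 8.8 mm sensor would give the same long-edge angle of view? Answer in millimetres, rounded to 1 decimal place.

46.3 mm

Equal angle of view means equal width/f ratio, so f₂ = f₁ · (width₂/width₁) = 82.4 × 13.2/23.5.
f₂ = 82.4 × 0.56170 ≈ 46.284 mm.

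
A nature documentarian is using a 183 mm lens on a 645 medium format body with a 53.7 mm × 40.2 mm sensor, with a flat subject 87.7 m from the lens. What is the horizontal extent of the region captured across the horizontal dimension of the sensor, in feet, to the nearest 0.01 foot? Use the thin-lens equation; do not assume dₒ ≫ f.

dₒ: 87.7 m = 87700 mm.
Similar triangles through the lens centre give W/dₒ = w/dᵢ; with 1/f = 1/dₒ + 1/dᵢ this gives W = w·(dₒ − f)/f.
W = 53.7 mm × (87700 − 183) / 183 = 53.7 × 478.2350 ≈ 25681.218 mm = 25681.218/304.8 ft = 84.256 ft.

84.26 ft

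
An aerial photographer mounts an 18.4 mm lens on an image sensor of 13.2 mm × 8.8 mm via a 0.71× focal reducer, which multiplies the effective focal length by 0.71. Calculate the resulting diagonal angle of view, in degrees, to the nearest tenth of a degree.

62.5°

Effective focal length f = 18.4 × 0.71 = 13.064 mm.
Sensor diagonal = √(13.2² + 8.8²) = √251.6800 ≈ 15.8644 mm.
α = 2·arctan(15.864 / (2 × 13.064)) = 2·arctan(0.60718) ≈ 62.5307°.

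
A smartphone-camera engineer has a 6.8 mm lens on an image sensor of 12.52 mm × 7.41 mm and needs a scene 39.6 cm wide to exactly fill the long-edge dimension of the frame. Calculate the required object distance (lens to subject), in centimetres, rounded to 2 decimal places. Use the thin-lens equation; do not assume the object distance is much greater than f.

W: 39.6 cm = 396 mm.
Magnification m = w/W = dᵢ/dₒ; combined with 1/f = 1/dₒ + 1/dᵢ this gives dₒ = f·(1 + W/w).
dₒ = 6.8 mm × (1 + 396/12.52) = 6.8 × 32.6294 ≈ 221.880 mm = 22.188 cm.

22.19 cm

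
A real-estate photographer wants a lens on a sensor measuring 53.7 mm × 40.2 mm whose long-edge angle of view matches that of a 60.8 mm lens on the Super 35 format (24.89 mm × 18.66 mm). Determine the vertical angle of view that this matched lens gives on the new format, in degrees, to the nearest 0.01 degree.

17.42°

Equal long-edge AOV ⇒ f₂ = f₁ · 53.7/24.89 = 60.8 × 2.15749 ≈ 131.1756 mm.
Vertical AOV on the new format = 2·arctan(40.2 / (2 × 131.1756)) = 2·arctan(0.15323) ≈ 17.4233°.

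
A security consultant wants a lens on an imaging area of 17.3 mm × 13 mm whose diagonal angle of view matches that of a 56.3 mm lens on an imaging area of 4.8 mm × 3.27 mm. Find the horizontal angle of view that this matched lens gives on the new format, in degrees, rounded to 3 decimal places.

4.723°

Sensor diagonal = √(4.8² + 3.27²) = √33.7329 ≈ 5.8080 mm.
Sensor diagonal = √(17.3² + 13²) = √468.2900 ≈ 21.6400 mm.
Equal diagonal AOV ⇒ f₂ = f₁ · 21.6400/5.8080 = 56.3 × 3.72589 ≈ 209.7679 mm.
Horizontal AOV on the new format = 2·arctan(17.3 / (2 × 209.7679)) = 2·arctan(0.04124) ≈ 4.7226°.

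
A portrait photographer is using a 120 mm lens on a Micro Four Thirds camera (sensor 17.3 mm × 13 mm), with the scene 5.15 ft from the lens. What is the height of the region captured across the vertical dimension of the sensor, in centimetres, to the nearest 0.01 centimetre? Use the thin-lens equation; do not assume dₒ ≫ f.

dₒ: 5.15 ft × 304.8 mm/ft = 1569.72 mm.
Similar triangles through the lens centre give W/dₒ = h/dᵢ; with 1/f = 1/dₒ + 1/dᵢ this gives W = h·(dₒ − f)/f.
W = 13 mm × (1569.72 − 120) / 120 = 13 × 12.0810 ≈ 157.053 mm = 15.7053 cm.

15.71 cm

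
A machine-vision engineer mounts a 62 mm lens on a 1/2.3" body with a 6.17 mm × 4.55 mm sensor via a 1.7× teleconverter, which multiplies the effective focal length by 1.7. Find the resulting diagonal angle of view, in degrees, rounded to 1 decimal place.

Effective focal length f = 62 × 1.7 = 105.4 mm.
Sensor diagonal = √(6.17² + 4.55²) = √58.7714 ≈ 7.6663 mm.
α = 2·arctan(7.666 / (2 × 105.4)) = 2·arctan(0.03637) ≈ 4.1656°.

4.2°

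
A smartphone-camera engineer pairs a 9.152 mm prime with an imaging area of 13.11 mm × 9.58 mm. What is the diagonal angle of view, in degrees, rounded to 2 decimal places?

83.15°

Sensor diagonal = √(13.11² + 9.58²) = √263.6485 ≈ 16.2373 mm.
Angle of view α = 2·arctan(d/2f) with d = 16.2373 mm and f = 9.152 mm.
d/2f = 0.88709; arctan(0.88709) ≈ 41.5758°, so α ≈ 83.1517°.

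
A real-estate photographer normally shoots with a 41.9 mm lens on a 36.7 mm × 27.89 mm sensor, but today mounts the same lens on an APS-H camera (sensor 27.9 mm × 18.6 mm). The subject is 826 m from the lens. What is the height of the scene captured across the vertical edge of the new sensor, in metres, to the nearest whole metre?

367 m

The focal length stays 41.9 mm; the relevant sensor dimension is now h = 18.6 mm. Object distance dₒ = 826 m = 826000 mm.
Thin-lens field height W = h·(dₒ − f)/f = 18.6 × (826000 − 41.9)/41.9 ≈ 366654.431 mm = 366.654 m.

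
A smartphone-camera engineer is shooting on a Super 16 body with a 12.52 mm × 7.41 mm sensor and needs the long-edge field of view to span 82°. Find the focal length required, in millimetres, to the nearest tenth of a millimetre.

7.2 mm

From α = 2·arctan(w/2f) we get f = w / (2·tan(α/2)).
With w = 12.52 mm and α/2 = 41°, tan(α/2) ≈ 0.86929, so f ≈ 12.52 / 1.73857 ≈ 7.2013 mm.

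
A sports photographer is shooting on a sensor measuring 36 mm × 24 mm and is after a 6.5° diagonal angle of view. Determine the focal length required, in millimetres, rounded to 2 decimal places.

380.97 mm

Sensor diagonal = √(36² + 24²) = √1872.0000 ≈ 43.2666 mm.
From α = 2·arctan(d/2f) we get f = d / (2·tan(α/2)).
With d = 43.2666 mm and α/2 = 3.25°, tan(α/2) ≈ 0.05678, so f ≈ 43.2666 / 0.11357 ≈ 380.9746 mm.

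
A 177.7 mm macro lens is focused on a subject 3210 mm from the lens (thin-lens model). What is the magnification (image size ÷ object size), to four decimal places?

Thin lens: 1/f = 1/dₒ + 1/dᵢ → 1/dᵢ = 1/177.7 − 1/3210 = 0.0053159 mm⁻¹, so dᵢ ≈ 188.1136 mm.
Magnification m = dᵢ/dₒ = 188.1136/3210 ≈ 0.05860.

0.0586×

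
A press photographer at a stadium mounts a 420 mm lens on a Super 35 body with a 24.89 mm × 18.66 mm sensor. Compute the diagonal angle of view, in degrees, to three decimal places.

4.242°

Sensor diagonal = √(24.89² + 18.66²) = √967.7077 ≈ 31.1080 mm.
Angle of view α = 2·arctan(d/2f) with d = 31.1080 mm and f = 420 mm.
d/2f = 0.03703; arctan(0.03703) ≈ 2.1209°, so α ≈ 4.2418°.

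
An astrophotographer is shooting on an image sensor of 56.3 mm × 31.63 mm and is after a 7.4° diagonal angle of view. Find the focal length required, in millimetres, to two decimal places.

499.30 mm

Sensor diagonal = √(56.3² + 31.63²) = √4170.1469 ≈ 64.5767 mm.
From α = 2·arctan(d/2f) we get f = d / (2·tan(α/2)).
With d = 64.5767 mm and α/2 = 3.7°, tan(α/2) ≈ 0.06467, so f ≈ 64.5767 / 0.12933 ≈ 499.3008 mm.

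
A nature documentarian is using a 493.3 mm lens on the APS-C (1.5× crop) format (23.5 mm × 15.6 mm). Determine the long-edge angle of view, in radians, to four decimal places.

0.0476 rad

Angle of view α = 2·arctan(w/2f) with w = 23.5 mm and f = 493.3 mm.
w/2f = 0.02382; arctan(0.02382) ≈ 0.0238 rad, so α ≈ 0.0476 rad.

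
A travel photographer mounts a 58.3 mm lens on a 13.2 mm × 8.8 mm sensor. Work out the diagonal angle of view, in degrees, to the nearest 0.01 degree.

15.50°

Sensor diagonal = √(13.2² + 8.8²) = √251.6800 ≈ 15.8644 mm.
Angle of view α = 2·arctan(d/2f) with d = 15.8644 mm and f = 58.3 mm.
d/2f = 0.13606; arctan(0.13606) ≈ 7.7480°, so α ≈ 15.4960°.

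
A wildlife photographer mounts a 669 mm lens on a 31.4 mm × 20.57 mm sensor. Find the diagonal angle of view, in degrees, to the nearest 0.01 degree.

3.21°

Sensor diagonal = √(31.4² + 20.57²) = √1409.0849 ≈ 37.5378 mm.
Angle of view α = 2·arctan(d/2f) with d = 37.5378 mm and f = 669 mm.
d/2f = 0.02806; arctan(0.02806) ≈ 1.6070°, so α ≈ 3.2140°.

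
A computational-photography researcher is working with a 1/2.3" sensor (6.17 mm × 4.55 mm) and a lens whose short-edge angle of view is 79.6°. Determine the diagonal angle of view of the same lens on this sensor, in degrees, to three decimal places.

From the short-edge AOV: f = 4.55 / (2·tan(39.8°)) = 4.55 / 1.66634 ≈ 2.7305 mm.
Sensor diagonal = √(6.17² + 4.55²) = √58.7714 ≈ 7.6663 mm.
Diagonal AOV = 2·arctan(7.6663 / (2 × 2.7305)) = 2·arctan(1.40380) ≈ 109.0714°.

109.071°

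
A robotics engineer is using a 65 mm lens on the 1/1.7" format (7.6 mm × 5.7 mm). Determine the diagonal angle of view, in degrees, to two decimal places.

Sensor diagonal = √(7.6² + 5.7²) = √90.2500 ≈ 9.5000 mm.
Angle of view α = 2·arctan(d/2f) with d = 9.5000 mm and f = 65 mm.
d/2f = 0.07308; arctan(0.07308) ≈ 4.1796°, so α ≈ 8.3591°.

8.36°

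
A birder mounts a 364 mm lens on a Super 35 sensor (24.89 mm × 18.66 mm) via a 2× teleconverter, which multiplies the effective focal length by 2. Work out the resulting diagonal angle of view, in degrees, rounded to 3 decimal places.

Effective focal length f = 364 × 2 = 728 mm.
Sensor diagonal = √(24.89² + 18.66²) = √967.7077 ≈ 31.1080 mm.
α = 2·arctan(31.108 / (2 × 728)) = 2·arctan(0.02137) ≈ 2.4479°.

2.448°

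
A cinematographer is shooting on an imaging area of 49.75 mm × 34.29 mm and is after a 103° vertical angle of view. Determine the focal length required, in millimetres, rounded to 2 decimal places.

From α = 2·arctan(h/2f) we get f = h / (2·tan(α/2)).
With h = 34.29 mm and α/2 = 51.5°, tan(α/2) ≈ 1.25717, so f ≈ 34.29 / 2.51434 ≈ 13.6377 mm.

13.64 mm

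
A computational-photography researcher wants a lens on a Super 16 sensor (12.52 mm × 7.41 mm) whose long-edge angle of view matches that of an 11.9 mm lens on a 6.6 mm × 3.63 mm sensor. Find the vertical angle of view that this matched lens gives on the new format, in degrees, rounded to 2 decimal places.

Equal long-edge AOV ⇒ f₂ = f₁ · 12.52/6.6 = 11.9 × 1.89697 ≈ 22.5739 mm.
Vertical AOV on the new format = 2·arctan(7.41 / (2 × 22.5739)) = 2·arctan(0.16413) ≈ 18.6414°.

18.64°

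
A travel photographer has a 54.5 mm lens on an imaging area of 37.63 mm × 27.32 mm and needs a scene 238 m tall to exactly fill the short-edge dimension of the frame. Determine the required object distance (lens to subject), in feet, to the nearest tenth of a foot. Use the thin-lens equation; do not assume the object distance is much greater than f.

W: 238 m = 238000 mm.
Magnification m = h/W = dᵢ/dₒ; combined with 1/f = 1/dₒ + 1/dᵢ this gives dₒ = f·(1 + W/h).
dₒ = 54.5 mm × (1 + 238000/27.32) = 54.5 × 8712.5666 ≈ 474834.881 mm = 474834.881/304.8 ft = 1557.86 ft.

1557.9 ft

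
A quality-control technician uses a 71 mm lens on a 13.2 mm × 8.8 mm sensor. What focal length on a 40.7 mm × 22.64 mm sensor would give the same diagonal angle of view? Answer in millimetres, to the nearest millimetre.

208 mm

Sensor diagonal = √(13.2² + 8.8²) = √251.6800 ≈ 15.8644 mm.
Sensor diagonal = √(40.7² + 22.64²) = √2169.0596 ≈ 46.5732 mm.
Equal angle of view means equal diagonal/f ratio, so f₂ = f₁ · (diagonal₂/diagonal₁) = 71 × 46.5732/15.8644.
f₂ = 71 × 2.93570 ≈ 208.435 mm.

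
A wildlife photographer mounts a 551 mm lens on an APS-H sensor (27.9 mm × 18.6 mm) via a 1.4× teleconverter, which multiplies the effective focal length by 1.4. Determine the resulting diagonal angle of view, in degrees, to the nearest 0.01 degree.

2.49°

Effective focal length f = 551 × 1.4 = 771.4 mm.
Sensor diagonal = √(27.9² + 18.6²) = √1124.3700 ≈ 33.5316 mm.
α = 2·arctan(33.532 / (2 × 771.4)) = 2·arctan(0.02173) ≈ 2.4902°.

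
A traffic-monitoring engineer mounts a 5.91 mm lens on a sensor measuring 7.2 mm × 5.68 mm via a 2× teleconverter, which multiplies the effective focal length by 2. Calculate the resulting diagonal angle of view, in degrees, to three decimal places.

42.406°

Effective focal length f = 5.91 × 2 = 11.82 mm.
Sensor diagonal = √(7.2² + 5.68²) = √84.1024 ≈ 9.1707 mm.
α = 2·arctan(9.171 / (2 × 11.82)) = 2·arctan(0.38793) ≈ 42.4058°.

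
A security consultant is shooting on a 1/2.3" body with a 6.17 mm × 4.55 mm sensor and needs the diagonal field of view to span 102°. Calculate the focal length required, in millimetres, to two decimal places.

3.10 mm

Sensor diagonal = √(6.17² + 4.55²) = √58.7714 ≈ 7.6663 mm.
From α = 2·arctan(d/2f) we get f = d / (2·tan(α/2)).
With d = 7.6663 mm and α/2 = 51°, tan(α/2) ≈ 1.23490, so f ≈ 7.6663 / 2.46979 ≈ 3.1040 mm.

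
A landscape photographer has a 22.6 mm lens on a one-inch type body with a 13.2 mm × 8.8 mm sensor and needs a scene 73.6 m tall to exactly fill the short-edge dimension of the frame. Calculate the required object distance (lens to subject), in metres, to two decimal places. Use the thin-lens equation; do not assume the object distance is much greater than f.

W: 73.6 m = 73600 mm.
Magnification m = h/W = dᵢ/dₒ; combined with 1/f = 1/dₒ + 1/dᵢ this gives dₒ = f·(1 + W/h).
dₒ = 22.6 mm × (1 + 73600/8.8) = 22.6 × 8364.6364 ≈ 189040.782 mm = 189.041 m.

189.04 m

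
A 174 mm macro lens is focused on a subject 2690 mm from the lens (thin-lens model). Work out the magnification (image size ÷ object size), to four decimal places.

Thin lens: 1/f = 1/dₒ + 1/dᵢ → 1/dᵢ = 1/174 − 1/2690 = 0.0053754 mm⁻¹, so dᵢ ≈ 186.0334 mm.
Magnification m = dᵢ/dₒ = 186.0334/2690 ≈ 0.06916.

0.0692×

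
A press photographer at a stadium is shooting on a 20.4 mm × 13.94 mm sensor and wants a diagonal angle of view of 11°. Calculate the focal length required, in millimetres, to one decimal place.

Sensor diagonal = √(20.4² + 13.94²) = √610.4836 ≈ 24.7080 mm.
From α = 2·arctan(d/2f) we get f = d / (2·tan(α/2)).
With d = 24.7080 mm and α/2 = 5.5°, tan(α/2) ≈ 0.09629, so f ≈ 24.7080 / 0.19258 ≈ 128.3010 mm.

128.3 mm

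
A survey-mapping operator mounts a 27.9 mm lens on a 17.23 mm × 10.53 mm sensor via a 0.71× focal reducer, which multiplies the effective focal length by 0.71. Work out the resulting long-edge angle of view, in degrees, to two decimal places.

Effective focal length f = 27.9 × 0.71 = 19.809 mm.
α = 2·arctan(17.23 / (2 × 19.809)) = 2·arctan(0.43490) ≈ 47.0088°.

47.01°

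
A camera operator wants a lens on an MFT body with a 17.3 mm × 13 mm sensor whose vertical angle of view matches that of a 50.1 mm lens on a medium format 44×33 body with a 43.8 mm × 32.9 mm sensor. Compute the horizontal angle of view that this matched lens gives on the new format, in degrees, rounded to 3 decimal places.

Equal vertical AOV ⇒ f₂ = f₁ · 13/32.9 = 50.1 × 0.39514 ≈ 19.7964 mm.
Horizontal AOV on the new format = 2·arctan(17.3 / (2 × 19.7964)) = 2·arctan(0.43695) ≈ 47.2058°.

47.206°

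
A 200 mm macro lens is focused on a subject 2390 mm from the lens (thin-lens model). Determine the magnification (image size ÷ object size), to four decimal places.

Thin lens: 1/f = 1/dₒ + 1/dᵢ → 1/dᵢ = 1/200 − 1/2390 = 0.0045816 mm⁻¹, so dᵢ ≈ 218.2648 mm.
Magnification m = dᵢ/dₒ = 218.2648/2390 ≈ 0.09132.

0.0913×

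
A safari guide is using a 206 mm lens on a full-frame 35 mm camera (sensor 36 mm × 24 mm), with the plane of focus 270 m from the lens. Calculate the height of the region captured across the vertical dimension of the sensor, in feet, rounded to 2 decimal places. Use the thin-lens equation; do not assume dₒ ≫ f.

103.12 ft

dₒ: 270 m = 270000 mm.
Similar triangles through the lens centre give W/dₒ = h/dᵢ; with 1/f = 1/dₒ + 1/dᵢ this gives W = h·(dₒ − f)/f.
W = 24 mm × (270000 − 206) / 206 = 24 × 1309.6796 ≈ 31432.311 mm = 31432.311/304.8 ft = 103.124 ft.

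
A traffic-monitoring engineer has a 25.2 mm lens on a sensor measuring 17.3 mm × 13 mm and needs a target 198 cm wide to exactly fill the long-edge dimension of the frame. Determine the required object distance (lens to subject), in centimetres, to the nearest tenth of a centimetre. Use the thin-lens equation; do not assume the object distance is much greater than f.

W: 198 cm = 1980 mm.
Magnification m = w/W = dᵢ/dₒ; combined with 1/f = 1/dₒ + 1/dᵢ this gives dₒ = f·(1 + W/w).
dₒ = 25.2 mm × (1 + 1980/17.3) = 25.2 × 115.4509 ≈ 2909.362 mm = 290.936 cm.

290.9 cm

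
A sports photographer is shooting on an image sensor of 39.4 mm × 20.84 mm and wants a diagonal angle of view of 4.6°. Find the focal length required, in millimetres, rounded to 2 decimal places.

Sensor diagonal = √(39.4² + 20.84²) = √1986.6656 ≈ 44.5720 mm.
From α = 2·arctan(d/2f) we get f = d / (2·tan(α/2)).
With d = 44.5720 mm and α/2 = 2.3°, tan(α/2) ≈ 0.04016, so f ≈ 44.5720 / 0.08033 ≈ 554.8733 mm.

554.87 mm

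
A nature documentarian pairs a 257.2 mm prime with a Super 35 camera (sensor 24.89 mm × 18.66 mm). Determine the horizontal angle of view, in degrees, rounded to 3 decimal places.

Angle of view α = 2·arctan(w/2f) with w = 24.89 mm and f = 257.2 mm.
w/2f = 0.04839; arctan(0.04839) ≈ 2.7702°, so α ≈ 5.5404°.

5.540°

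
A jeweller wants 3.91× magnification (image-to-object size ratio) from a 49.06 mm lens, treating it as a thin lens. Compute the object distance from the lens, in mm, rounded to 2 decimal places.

With m = dᵢ/dₒ and 1/f = 1/dₒ + 1/dᵢ, substituting dᵢ = m·dₒ gives 1/f = (1 + 1/m)/dₒ, hence dₒ = f·(1 + 1/m).
dₒ = 49.06 × (1 + 1/3.91) = 49.06 × 1.25575 ≈ 61.607 mm.

61.61 mm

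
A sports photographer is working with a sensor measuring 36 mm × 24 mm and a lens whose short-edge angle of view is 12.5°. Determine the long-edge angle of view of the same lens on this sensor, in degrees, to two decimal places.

From the short-edge AOV: f = 24 / (2·tan(6.25°)) = 24 / 0.21904 ≈ 109.5712 mm.
Long-edge AOV = 2·arctan(36 / (2 × 109.5712)) = 2·arctan(0.16428) ≈ 18.6581°.

18.66°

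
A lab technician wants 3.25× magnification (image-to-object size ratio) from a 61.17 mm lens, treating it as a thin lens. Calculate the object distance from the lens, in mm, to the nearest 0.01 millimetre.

With m = dᵢ/dₒ and 1/f = 1/dₒ + 1/dᵢ, substituting dᵢ = m·dₒ gives 1/f = (1 + 1/m)/dₒ, hence dₒ = f·(1 + 1/m).
dₒ = 61.17 × (1 + 1/3.25) = 61.17 × 1.30769 ≈ 79.992 mm.

79.99 mm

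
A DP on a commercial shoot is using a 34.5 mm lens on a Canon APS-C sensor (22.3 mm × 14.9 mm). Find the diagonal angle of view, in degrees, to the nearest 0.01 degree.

Sensor diagonal = √(22.3² + 14.9²) = √719.3000 ≈ 26.8198 mm.
Angle of view α = 2·arctan(d/2f) with d = 26.8198 mm and f = 34.5 mm.
d/2f = 0.38869; arctan(0.38869) ≈ 21.2407°, so α ≈ 42.4814°.

42.48°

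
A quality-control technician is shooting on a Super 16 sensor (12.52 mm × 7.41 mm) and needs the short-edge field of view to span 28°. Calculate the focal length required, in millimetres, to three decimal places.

From α = 2·arctan(h/2f) we get f = h / (2·tan(α/2)).
With h = 7.41 mm and α/2 = 14°, tan(α/2) ≈ 0.24933, so f ≈ 7.41 / 0.49866 ≈ 14.8599 mm.

14.860 mm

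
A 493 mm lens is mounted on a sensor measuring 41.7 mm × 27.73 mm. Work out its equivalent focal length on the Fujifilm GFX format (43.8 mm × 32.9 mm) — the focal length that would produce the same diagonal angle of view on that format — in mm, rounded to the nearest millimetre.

539 mm

Sensor diagonal = √(41.7² + 27.73²) = √2507.8429 ≈ 50.0784 mm.
Sensor diagonal = √(43.8² + 32.9²) = √3000.8500 ≈ 54.7800 mm.
Equal angle of view means equal diagonal/f ratio, so f₂ = f₁ · (diagonal₂/diagonal₁) = 493 × 54.7800/50.0784.
f₂ = 493 × 1.09389 ≈ 539.286 mm.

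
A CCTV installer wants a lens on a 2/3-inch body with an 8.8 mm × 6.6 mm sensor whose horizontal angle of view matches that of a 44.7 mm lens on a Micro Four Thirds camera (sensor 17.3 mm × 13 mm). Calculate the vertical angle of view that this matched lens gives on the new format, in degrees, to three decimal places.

Equal horizontal AOV ⇒ f₂ = f₁ · 8.8/17.3 = 44.7 × 0.50867 ≈ 22.7376 mm.
Vertical AOV on the new format = 2·arctan(6.6 / (2 × 22.7376)) = 2·arctan(0.14513) ≈ 16.5158°.

16.516°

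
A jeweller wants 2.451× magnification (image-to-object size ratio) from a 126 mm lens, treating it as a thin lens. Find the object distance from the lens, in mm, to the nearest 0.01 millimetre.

177.41 mm

With m = dᵢ/dₒ and 1/f = 1/dₒ + 1/dᵢ, substituting dᵢ = m·dₒ gives 1/f = (1 + 1/m)/dₒ, hence dₒ = f·(1 + 1/m).
dₒ = 126 × (1 + 1/2.451) = 126 × 1.40800 ≈ 177.408 mm.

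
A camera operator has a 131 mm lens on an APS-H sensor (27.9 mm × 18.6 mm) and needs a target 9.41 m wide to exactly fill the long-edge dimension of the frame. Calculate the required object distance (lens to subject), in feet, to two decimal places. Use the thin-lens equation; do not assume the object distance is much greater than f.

145.39 ft

W: 9.41 m = 9410 mm.
Magnification m = w/W = dᵢ/dₒ; combined with 1/f = 1/dₒ + 1/dᵢ this gives dₒ = f·(1 + W/w).
dₒ = 131 mm × (1 + 9410/27.9) = 131 × 338.2760 ≈ 44314.154 mm = 44314.154/304.8 ft = 145.388 ft.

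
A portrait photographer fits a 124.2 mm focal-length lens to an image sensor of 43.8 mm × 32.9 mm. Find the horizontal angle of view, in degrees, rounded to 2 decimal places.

20.00°

Angle of view α = 2·arctan(w/2f) with w = 43.8 mm and f = 124.2 mm.
w/2f = 0.17633; arctan(0.17633) ≈ 10.0001°, so α ≈ 20.0002°.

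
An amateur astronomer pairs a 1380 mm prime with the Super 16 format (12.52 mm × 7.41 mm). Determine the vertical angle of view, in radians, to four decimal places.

0.0054 rad

Angle of view α = 2·arctan(h/2f) with h = 7.41 mm and f = 1380 mm.
h/2f = 0.00268; arctan(0.00268) ≈ 0.0027 rad, so α ≈ 0.0054 rad.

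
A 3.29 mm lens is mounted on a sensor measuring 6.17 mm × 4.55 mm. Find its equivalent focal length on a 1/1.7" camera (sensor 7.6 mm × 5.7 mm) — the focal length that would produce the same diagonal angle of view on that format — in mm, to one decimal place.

Sensor diagonal = √(6.17² + 4.55²) = √58.7714 ≈ 7.6663 mm.
Sensor diagonal = √(7.6² + 5.7²) = √90.2500 ≈ 9.5000 mm.
Equal angle of view means equal diagonal/f ratio, so f₂ = f₁ · (diagonal₂/diagonal₁) = 3.29 × 9.5000/7.6663.
f₂ = 3.29 × 1.23920 ≈ 4.077 mm.

4.1 mm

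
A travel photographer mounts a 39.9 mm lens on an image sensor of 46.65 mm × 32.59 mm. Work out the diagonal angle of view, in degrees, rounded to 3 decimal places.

70.986°

Sensor diagonal = √(46.65² + 32.59²) = √3238.3306 ≈ 56.9063 mm.
Angle of view α = 2·arctan(d/2f) with d = 56.9063 mm and f = 39.9 mm.
d/2f = 0.71311; arctan(0.71311) ≈ 35.4931°, so α ≈ 70.9862°.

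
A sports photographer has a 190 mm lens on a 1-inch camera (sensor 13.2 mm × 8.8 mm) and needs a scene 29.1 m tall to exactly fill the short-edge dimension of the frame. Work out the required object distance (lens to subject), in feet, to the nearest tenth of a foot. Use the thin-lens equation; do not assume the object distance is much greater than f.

2062.0 ft

W: 29.1 m = 29100 mm.
Magnification m = h/W = dᵢ/dₒ; combined with 1/f = 1/dₒ + 1/dᵢ this gives dₒ = f·(1 + W/h).
dₒ = 190 mm × (1 + 29100/8.8) = 190 × 3307.8182 ≈ 628485.455 mm = 628485.455/304.8 ft = 2061.96 ft.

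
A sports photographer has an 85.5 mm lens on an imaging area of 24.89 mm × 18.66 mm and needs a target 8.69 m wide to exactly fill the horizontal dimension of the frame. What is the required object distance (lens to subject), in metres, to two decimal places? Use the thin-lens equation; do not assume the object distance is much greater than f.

29.94 m

W: 8.69 m = 8690 mm.
Magnification m = w/W = dᵢ/dₒ; combined with 1/f = 1/dₒ + 1/dᵢ this gives dₒ = f·(1 + W/w).
dₒ = 85.5 mm × (1 + 8690/24.89) = 85.5 × 350.1362 ≈ 29936.645 mm = 29.9366 m.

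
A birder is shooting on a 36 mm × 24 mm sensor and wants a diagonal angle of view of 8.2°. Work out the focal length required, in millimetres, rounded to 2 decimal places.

Sensor diagonal = √(36² + 24²) = √1872.0000 ≈ 43.2666 mm.
From α = 2·arctan(d/2f) we get f = d / (2·tan(α/2)).
With d = 43.2666 mm and α/2 = 4.1°, tan(α/2) ≈ 0.07168, so f ≈ 43.2666 / 0.14336 ≈ 301.8002 mm.

301.80 mm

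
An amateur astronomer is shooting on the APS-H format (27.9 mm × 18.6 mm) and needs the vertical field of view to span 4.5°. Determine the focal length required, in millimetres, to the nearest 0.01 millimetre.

236.70 mm

From α = 2·arctan(h/2f) we get f = h / (2·tan(α/2)).
With h = 18.6 mm and α/2 = 2.25°, tan(α/2) ≈ 0.03929, so f ≈ 18.6 / 0.07858 ≈ 236.7008 mm.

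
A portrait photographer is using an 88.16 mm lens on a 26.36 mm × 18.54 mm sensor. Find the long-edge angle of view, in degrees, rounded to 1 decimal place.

Angle of view α = 2·arctan(w/2f) with w = 26.36 mm and f = 88.16 mm.
w/2f = 0.14950; arctan(0.14950) ≈ 8.5028°, so α ≈ 17.0056°.

17.0°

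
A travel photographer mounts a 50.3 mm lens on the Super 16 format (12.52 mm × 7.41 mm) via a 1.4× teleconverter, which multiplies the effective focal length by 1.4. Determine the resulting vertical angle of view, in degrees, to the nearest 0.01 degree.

6.02°

Effective focal length f = 50.3 × 1.4 = 70.42 mm.
α = 2·arctan(7.41 / (2 × 70.42)) = 2·arctan(0.05261) ≈ 6.0234°.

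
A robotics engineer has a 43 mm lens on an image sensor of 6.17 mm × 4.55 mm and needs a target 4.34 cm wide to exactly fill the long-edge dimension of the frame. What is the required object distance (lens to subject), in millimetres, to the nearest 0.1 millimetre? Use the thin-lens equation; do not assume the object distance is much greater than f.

345.5 mm

W: 4.34 cm = 43.4 mm.
Magnification m = w/W = dᵢ/dₒ; combined with 1/f = 1/dₒ + 1/dᵢ this gives dₒ = f·(1 + W/w).
dₒ = 43 mm × (1 + 43.4/6.17) = 43 × 8.0340 ≈ 345.464 mm.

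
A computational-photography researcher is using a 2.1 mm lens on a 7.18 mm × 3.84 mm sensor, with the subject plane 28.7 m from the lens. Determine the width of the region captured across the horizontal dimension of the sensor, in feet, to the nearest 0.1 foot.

dₒ: 28.7 m = 28700 mm.
Similar triangles through the lens centre give W/dₒ = w/dᵢ; with 1/f = 1/dₒ + 1/dᵢ this gives W = w·(dₒ − f)/f.
W = 7.18 mm × (28700 − 2.1) / 2.1 = 7.18 × 13665.6667 ≈ 98119.487 mm = 98119.487/304.8 ft = 321.914 ft.

321.9 ft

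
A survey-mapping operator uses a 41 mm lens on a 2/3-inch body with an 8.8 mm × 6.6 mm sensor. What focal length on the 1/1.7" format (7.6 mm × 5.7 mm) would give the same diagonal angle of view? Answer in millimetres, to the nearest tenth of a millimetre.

Sensor diagonal = √(8.8² + 6.6²) = √121.0000 ≈ 11.0000 mm.
Sensor diagonal = √(7.6² + 5.7²) = √90.2500 ≈ 9.5000 mm.
Equal angle of view means equal diagonal/f ratio, so f₂ = f₁ · (diagonal₂/diagonal₁) = 41 × 9.5000/11.0000.
f₂ = 41 × 0.86364 ≈ 35.409 mm.

35.4 mm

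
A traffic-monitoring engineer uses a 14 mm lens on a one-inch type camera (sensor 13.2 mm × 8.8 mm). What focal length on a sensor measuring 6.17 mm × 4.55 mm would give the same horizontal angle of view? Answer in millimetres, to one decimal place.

Equal angle of view means equal width/f ratio, so f₂ = f₁ · (width₂/width₁) = 14 × 6.17/13.2.
f₂ = 14 × 0.46742 ≈ 6.544 mm.

6.5 mm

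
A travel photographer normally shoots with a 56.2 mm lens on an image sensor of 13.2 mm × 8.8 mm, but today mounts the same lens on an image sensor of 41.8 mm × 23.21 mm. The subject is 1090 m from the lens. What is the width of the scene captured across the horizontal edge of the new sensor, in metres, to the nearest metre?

The focal length stays 56.2 mm; the relevant sensor dimension is now w = 41.8 mm. Object distance dₒ = 1090 m = 1.09e+06 mm.
Thin-lens field width W = w·(dₒ − f)/f = 41.8 × (1.09e+06 − 56.2)/56.2 ≈ 810669.944 mm = 810.67 m.

811 m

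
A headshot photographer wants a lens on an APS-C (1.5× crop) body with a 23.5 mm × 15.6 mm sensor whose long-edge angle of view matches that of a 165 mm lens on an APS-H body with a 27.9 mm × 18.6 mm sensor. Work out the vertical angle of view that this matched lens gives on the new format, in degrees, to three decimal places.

6.425°

Equal long-edge AOV ⇒ f₂ = f₁ · 23.5/27.9 = 165 × 0.84229 ≈ 138.9785 mm.
Vertical AOV on the new format = 2·arctan(15.6 / (2 × 138.9785)) = 2·arctan(0.05612) ≈ 6.4246°.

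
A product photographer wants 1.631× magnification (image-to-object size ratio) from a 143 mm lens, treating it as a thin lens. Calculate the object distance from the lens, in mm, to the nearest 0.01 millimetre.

230.68 mm

With m = dᵢ/dₒ and 1/f = 1/dₒ + 1/dᵢ, substituting dᵢ = m·dₒ gives 1/f = (1 + 1/m)/dₒ, hence dₒ = f·(1 + 1/m).
dₒ = 143 × (1 + 1/1.631) = 143 × 1.61312 ≈ 230.676 mm.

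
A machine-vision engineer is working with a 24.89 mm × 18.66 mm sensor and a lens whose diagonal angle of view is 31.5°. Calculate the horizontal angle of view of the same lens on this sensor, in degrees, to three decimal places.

25.432°

Sensor diagonal = √(24.89² + 18.66²) = √967.7077 ≈ 31.1080 mm.
From the diagonal AOV: f = 31.1080 / (2·tan(15.75°)) = 31.1080 / 0.56406 ≈ 55.1503 mm.
Horizontal AOV = 2·arctan(24.89 / (2 × 55.1503)) = 2·arctan(0.22566) ≈ 25.4323°.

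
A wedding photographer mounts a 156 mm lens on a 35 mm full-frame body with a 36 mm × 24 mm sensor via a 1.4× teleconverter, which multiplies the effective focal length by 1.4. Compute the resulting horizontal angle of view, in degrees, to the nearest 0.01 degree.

9.42°

Effective focal length f = 156 × 1.4 = 218.4 mm.
α = 2·arctan(36 / (2 × 218.4)) = 2·arctan(0.08242) ≈ 9.4231°.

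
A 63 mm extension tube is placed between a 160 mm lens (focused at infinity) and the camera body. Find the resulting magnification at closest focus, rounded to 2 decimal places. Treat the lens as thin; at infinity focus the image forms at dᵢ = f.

The tube moves the image plane from f to f + e, so dᵢ = 160 + 63 = 223 mm. Focus is achieved when 1/f = 1/dₒ + 1/dᵢ, giving dₒ = 1/(1/f − 1/(f+e)).
Magnification m = dᵢ/dₒ = (f+e)·(1/f − 1/(f+e)) = e/f = 63/160 ≈ 0.3937.

0.39×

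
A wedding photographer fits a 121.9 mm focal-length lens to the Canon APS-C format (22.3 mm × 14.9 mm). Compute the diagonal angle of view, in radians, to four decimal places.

0.2191 rad

Sensor diagonal = √(22.3² + 14.9²) = √719.3000 ≈ 26.8198 mm.
Angle of view α = 2·arctan(d/2f) with d = 26.8198 mm and f = 121.9 mm.
d/2f = 0.11001; arctan(0.11001) ≈ 0.1096 rad, so α ≈ 0.2191 rad.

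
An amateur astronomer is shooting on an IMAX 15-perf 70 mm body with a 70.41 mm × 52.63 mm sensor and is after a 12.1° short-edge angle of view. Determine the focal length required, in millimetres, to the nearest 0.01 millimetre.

248.29 mm

From α = 2·arctan(h/2f) we get f = h / (2·tan(α/2)).
With h = 52.63 mm and α/2 = 6.05°, tan(α/2) ≈ 0.10599, so f ≈ 52.63 / 0.21197 ≈ 248.2861 mm.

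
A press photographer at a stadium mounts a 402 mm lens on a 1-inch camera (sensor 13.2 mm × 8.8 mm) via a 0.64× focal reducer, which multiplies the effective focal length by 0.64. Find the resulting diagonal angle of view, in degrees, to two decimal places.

3.53°

Effective focal length f = 402 × 0.64 = 257.28 mm.
Sensor diagonal = √(13.2² + 8.8²) = √251.6800 ≈ 15.8644 mm.
α = 2·arctan(15.864 / (2 × 257.28)) = 2·arctan(0.03083) ≈ 3.5319°.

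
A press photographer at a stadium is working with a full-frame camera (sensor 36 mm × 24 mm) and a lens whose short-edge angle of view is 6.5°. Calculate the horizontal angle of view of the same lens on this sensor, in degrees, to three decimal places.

9.737°

From the short-edge AOV: f = 24 / (2·tan(3.25°)) = 24 / 0.11357 ≈ 211.3267 mm.
Horizontal AOV = 2·arctan(36 / (2 × 211.3267)) = 2·arctan(0.08518) ≈ 9.7370°.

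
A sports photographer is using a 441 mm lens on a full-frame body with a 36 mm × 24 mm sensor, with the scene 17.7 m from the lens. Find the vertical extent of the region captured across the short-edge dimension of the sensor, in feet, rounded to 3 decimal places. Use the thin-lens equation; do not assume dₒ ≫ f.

dₒ: 17.7 m = 17700 mm.
Similar triangles through the lens centre give W/dₒ = h/dᵢ; with 1/f = 1/dₒ + 1/dᵢ this gives W = h·(dₒ − f)/f.
W = 24 mm × (17700 − 441) / 441 = 24 × 39.1361 ≈ 939.265 mm = 939.265/304.8 ft = 3.08158 ft.

3.082 ft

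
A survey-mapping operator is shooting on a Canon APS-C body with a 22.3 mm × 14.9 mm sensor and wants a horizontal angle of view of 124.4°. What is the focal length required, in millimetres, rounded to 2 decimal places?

From α = 2·arctan(w/2f) we get f = w / (2·tan(α/2)).
With w = 22.3 mm and α/2 = 62.2°, tan(α/2) ≈ 1.89667, so f ≈ 22.3 / 3.79334 ≈ 5.8787 mm.

5.88 mm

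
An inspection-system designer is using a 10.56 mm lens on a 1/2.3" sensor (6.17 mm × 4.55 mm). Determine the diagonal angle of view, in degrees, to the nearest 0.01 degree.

Sensor diagonal = √(6.17² + 4.55²) = √58.7714 ≈ 7.6663 mm.
Angle of view α = 2·arctan(d/2f) with d = 7.6663 mm and f = 10.56 mm.
d/2f = 0.36299; arctan(0.36299) ≈ 19.9502°, so α ≈ 39.9003°.

39.90°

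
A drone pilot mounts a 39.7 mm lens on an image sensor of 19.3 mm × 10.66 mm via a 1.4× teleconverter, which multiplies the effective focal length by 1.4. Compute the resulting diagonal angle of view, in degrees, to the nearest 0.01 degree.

Effective focal length f = 39.7 × 1.4 = 55.58 mm.
Sensor diagonal = √(19.3² + 10.66²) = √486.1256 ≈ 22.0483 mm.
α = 2·arctan(22.048 / (2 × 55.58)) = 2·arctan(0.19835) ≈ 22.4377°.

22.44°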